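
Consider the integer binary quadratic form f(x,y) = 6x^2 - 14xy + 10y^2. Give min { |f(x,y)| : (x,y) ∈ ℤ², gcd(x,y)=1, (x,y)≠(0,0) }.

translate: b→-2 (≡-14 mod 12), so (6,-14,10)→(6,-2,2)
flip: (6,-2,2)→(2,2,6)
reduced (well bottom): (2,2,6) with a≤c, −a<b≤a
well minimum = a = 2

2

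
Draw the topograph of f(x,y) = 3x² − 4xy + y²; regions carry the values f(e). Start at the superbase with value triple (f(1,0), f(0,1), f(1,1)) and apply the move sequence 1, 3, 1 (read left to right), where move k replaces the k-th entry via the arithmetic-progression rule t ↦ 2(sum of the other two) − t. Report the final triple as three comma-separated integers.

start (3,1,0) = (f(1,0),f(0,1),f(1,1))
replace slot 1: 2·(1+0) − 3 = -1 → (-1,1,0)
replace slot 3: 2·((-1)+1) − 0 = 0 → (-1,1,0)
replace slot 1: 2·(1+0) − (-1) = 3 → (3,1,0)

3,1,0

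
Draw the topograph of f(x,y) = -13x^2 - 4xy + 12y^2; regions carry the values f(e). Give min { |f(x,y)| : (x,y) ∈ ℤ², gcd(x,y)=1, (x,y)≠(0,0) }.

descent: ρ → (12,4,-13)  [lands on river]
river: ρ → (-13,22,3)
river: ρ → (3,20,-20)
river: ρ → (-20,20,3)
river: ρ → (3,22,-13)
river: ρ → (-13,4,12)
river: ρ → (12,20,-5)
river: ρ → (-5,20,12)
closes: descent 1, river 8
min |a| on river = 3

3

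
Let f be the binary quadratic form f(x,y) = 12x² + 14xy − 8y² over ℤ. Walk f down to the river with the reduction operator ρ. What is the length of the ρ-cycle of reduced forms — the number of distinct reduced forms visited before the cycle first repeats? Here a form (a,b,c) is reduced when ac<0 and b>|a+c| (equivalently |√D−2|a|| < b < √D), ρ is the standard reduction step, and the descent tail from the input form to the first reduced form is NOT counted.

D = 580, ⌊√D⌋ = 24
river: ρ → (-8,18,8)
river: ρ → (8,14,-12)
river: ρ → (-12,10,10)
river: ρ → (10,10,-12)
river: ρ → (-12,14,8)
river: ρ → (8,18,-8)
river: ρ → (-8,14,12)
river: ρ → (12,10,-10)
river: ρ → (-10,10,12)
river: ρ → (12,14,-8)
ρ-cycle length = 10 (tail of 0 descent steps not counted)

10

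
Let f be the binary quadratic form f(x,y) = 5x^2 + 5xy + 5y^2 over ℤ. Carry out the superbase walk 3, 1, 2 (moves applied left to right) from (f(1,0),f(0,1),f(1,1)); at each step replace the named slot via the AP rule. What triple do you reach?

start (5,5,15) = (f(1,0),f(0,1),f(1,1))
replace slot 3: 2·(5+5) − 15 = 5 → (5,5,5)
replace slot 1: 2·(5+5) − 5 = 15 → (15,5,5)
replace slot 2: 2·(15+5) − 5 = 35 → (15,35,5)

15,35,5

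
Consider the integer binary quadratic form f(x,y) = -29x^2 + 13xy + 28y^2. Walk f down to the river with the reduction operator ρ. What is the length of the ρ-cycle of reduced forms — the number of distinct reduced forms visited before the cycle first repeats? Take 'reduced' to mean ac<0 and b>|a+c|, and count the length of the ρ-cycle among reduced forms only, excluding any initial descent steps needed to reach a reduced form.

D = 3417, ⌊√D⌋ = 58
river: ρ → (28,43,-14)
river: ρ → (-14,41,31)
river: ρ → (31,21,-24)
river: ρ → (-24,27,28)
river: ρ → (28,29,-23)
river: ρ → (-23,17,34)
river: ρ → (34,51,-6)
river: ρ → (-6,57,7)
river: ρ → (7,55,-14)
river: ρ → (-14,57,3)
river: ρ → (3,57,-14)
river: ρ → (-14,55,7)
river: ρ → (7,57,-6)
river: ρ → (-6,51,34)
river: ρ → (34,17,-23)
river: ρ → (-23,29,28)
river: ρ → (28,27,-24)
river: ρ → (-24,21,31)
river: ρ → (31,41,-14)
river: ρ → (-14,43,28)
river: ρ → (28,13,-29)
river: ρ → (-29,45,12)
river: ρ → (12,51,-17)
river: ρ → (-17,51,12)
river: ρ → (12,45,-29)
river: ρ → (-29,13,28)
ρ-cycle length = 26 (tail of 0 descent steps not counted)

26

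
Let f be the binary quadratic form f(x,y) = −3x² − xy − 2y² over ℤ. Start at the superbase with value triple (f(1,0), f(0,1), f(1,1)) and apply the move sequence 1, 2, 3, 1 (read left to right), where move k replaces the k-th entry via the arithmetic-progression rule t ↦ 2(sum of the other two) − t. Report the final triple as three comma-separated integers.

start (-3,-2,-6) = (f(1,0),f(0,1),f(1,1))
replace slot 1: 2·((-2)+(-6)) − (-3) = -13 → (-13,-2,-6)
replace slot 2: 2·((-13)+(-6)) − (-2) = -36 → (-13,-36,-6)
replace slot 3: 2·((-13)+(-36)) − (-6) = -92 → (-13,-36,-92)
replace slot 1: 2·((-36)+(-92)) − (-13) = -243 → (-243,-36,-92)

-243,-36,-92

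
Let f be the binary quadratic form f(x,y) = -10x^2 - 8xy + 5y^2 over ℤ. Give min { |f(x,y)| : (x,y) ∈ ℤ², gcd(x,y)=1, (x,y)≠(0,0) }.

descent: ρ → (5,8,-10)  [lands on river]
river: ρ → (-10,12,3)
river: ρ → (3,12,-10)
river: ρ → (-10,8,5)
river: ρ → (5,12,-6)
river: ρ → (-6,12,5)
closes: descent 1, river 6
min |a| on river = 3

3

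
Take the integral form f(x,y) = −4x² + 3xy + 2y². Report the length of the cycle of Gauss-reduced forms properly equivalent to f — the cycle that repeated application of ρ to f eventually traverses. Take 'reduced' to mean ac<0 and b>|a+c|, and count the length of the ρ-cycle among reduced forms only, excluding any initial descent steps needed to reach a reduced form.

D = 41, ⌊√D⌋ = 6
river: ρ → (2,5,-2)
river: ρ → (-2,3,4)
river: ρ → (4,5,-1)
river: ρ → (-1,5,4)
river: ρ → (4,3,-2)
river: ρ → (-2,5,2)
river: ρ → (2,3,-4)
river: ρ → (-4,5,1)
river: ρ → (1,5,-4)
river: ρ → (-4,3,2)
ρ-cycle length = 10 (tail of 0 descent steps not counted)

10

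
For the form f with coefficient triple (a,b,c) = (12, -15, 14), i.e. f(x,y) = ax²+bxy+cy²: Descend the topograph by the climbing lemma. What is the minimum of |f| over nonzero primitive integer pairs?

translate: b→9 (≡-15 mod 24), so (12,-15,14)→(12,9,11)
flip: (12,9,11)→(11,-9,12)
reduced (well bottom): (11,-9,12) with a≤c, −a<b≤a
well minimum = a = 11

11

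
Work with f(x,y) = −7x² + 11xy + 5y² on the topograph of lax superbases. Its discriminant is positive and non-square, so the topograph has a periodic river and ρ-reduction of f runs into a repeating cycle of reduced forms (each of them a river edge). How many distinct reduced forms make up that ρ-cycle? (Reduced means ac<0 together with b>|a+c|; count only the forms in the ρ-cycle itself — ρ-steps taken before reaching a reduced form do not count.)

D = 261, ⌊√D⌋ = 16
river: ρ → (5,9,-9)
river: ρ → (-9,9,5)
river: ρ → (5,11,-7)
river: ρ → (-7,3,9)
river: ρ → (9,15,-1)
river: ρ → (-1,15,9)
river: ρ → (9,3,-7)
river: ρ → (-7,11,5)
ρ-cycle length = 8 (tail of 0 descent steps not counted)

8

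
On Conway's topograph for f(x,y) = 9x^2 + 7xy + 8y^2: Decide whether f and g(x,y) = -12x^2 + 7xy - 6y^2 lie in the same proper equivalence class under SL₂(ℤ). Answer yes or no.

D₁ = -239, D₂ = -239
f: flip: (9,7,8)→(8,-7,9)
f: reduced (well bottom): (8,-7,9) with a≤c, −a<b≤a
g is negative-definite; reduce −g:
−g: flip: (12,-7,6)→(6,7,12)
−g: translate: b→-5 (≡7 mod 12), so (6,7,12)→(6,-5,11)
−g: reduced (well bottom): (6,-5,11) with a≤c, −a<b≤a
flip sign back: reduced form of g is (-6,5,-11)
reduced forms (8, -7, 9) vs (-6, 5, -11) ⇒ inequivalent

no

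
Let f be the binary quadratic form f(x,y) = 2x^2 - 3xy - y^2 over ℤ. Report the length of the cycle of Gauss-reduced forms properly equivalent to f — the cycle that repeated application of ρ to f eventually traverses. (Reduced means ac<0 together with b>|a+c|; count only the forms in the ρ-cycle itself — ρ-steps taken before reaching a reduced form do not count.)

D = 17, ⌊√D⌋ = 4
descent: ρ → (-1,3,2)  [lands on river]
river: ρ → (2,1,-2)
river: ρ → (-2,3,1)
river: ρ → (1,3,-2)
river: ρ → (-2,1,2)
river: ρ → (2,3,-1)
ρ-cycle length = 6 (tail of 1 descent step not counted)

6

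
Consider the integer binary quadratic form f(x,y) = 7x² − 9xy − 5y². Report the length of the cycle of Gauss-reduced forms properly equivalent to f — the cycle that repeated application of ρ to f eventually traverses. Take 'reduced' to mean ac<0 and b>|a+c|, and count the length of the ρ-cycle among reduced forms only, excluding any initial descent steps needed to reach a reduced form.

D = 221, ⌊√D⌋ = 14
descent: ρ → (-5,9,7)  [lands on river]
river: ρ → (7,5,-7)
river: ρ → (-7,9,5)
river: ρ → (5,11,-5)
ρ-cycle length = 4 (tail of 1 descent step not counted)

4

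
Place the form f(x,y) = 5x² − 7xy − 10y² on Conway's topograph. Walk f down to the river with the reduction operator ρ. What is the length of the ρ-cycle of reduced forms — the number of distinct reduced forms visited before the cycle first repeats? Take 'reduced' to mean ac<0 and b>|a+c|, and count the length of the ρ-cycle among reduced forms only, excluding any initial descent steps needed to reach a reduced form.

D = 249, ⌊√D⌋ = 15
descent: ρ → (-10,7,5)  [lands on river]
river: ρ → (5,13,-4)
river: ρ → (-4,11,8)
river: ρ → (8,5,-7)
river: ρ → (-7,9,6)
river: ρ → (6,15,-1)
river: ρ → (-1,15,6)
river: ρ → (6,9,-7)
river: ρ → (-7,5,8)
river: ρ → (8,11,-4)
river: ρ → (-4,13,5)
river: ρ → (5,7,-10)
river: ρ → (-10,13,2)
river: ρ → (2,15,-3)
river: ρ → (-3,15,2)
river: ρ → (2,13,-10)
ρ-cycle length = 16 (tail of 1 descent step not counted)

16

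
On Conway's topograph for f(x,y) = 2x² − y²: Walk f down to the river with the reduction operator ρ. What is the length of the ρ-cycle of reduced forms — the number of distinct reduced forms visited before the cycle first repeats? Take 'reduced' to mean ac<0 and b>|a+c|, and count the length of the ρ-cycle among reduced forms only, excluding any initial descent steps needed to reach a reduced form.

D = 8, ⌊√D⌋ = 2
descent: ρ → (-1,2,1)  [lands on river]
river: ρ → (1,2,-1)
ρ-cycle length = 2 (tail of 1 descent step not counted)

2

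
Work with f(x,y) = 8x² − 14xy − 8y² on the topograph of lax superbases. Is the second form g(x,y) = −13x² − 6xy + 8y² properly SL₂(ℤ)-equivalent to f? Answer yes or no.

D₁ = 452, D₂ = 452
river cycle of f (length 14): (-8, 14, 8), (8, 18, -4), (-4, 14, 16), (16, 18, -2), (-2, 18, 16), (16, 14, -4), (-4, 18, 8), (8, 14, -8), (-8, 18, 4), (4, 14, -16), … (4 more)
river cycle of g (length 18): (8, 6, -13), (-13, 20, 1), (1, 20, -13), (-13, 6, 8), (8, 10, -11), (-11, 12, 7), (7, 16, -7), (-7, 12, 11), (11, 10, -8), (-8, 6, 13), … (8 more)
cycles differ ⇒ inequivalent

no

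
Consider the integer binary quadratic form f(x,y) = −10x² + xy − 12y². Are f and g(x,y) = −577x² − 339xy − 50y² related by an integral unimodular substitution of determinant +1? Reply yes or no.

D₁ = -479, D₂ = -479
f is negative-definite; reduce −f:
−f: reduced (well bottom): (10,-1,12) with a≤c, −a<b≤a
flip sign back: reduced form of f is (-10,1,-12)
g is negative-definite; reduce −g:
−g: flip: (577,339,50)→(50,-339,577)
−g: translate: b→-39 (≡-339 mod 100), so (50,-339,577)→(50,-39,10)
−g: flip: (50,-39,10)→(10,39,50)
−g: translate: b→-1 (≡39 mod 20), so (10,39,50)→(10,-1,12)
−g: reduced (well bottom): (10,-1,12) with a≤c, −a<b≤a
flip sign back: reduced form of g is (-10,1,-12)
reduced forms (-10, 1, -12) vs (-10, 1, -12) ⇒ equivalent

yes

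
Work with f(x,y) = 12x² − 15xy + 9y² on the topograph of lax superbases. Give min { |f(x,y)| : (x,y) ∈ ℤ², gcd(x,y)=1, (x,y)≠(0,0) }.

translate: b→9 (≡-15 mod 24), so (12,-15,9)→(12,9,6)
flip: (12,9,6)→(6,-9,12)
translate: b→3 (≡-9 mod 12), so (6,-9,12)→(6,3,9)
reduced (well bottom): (6,3,9) with a≤c, −a<b≤a
well minimum = a = 6

6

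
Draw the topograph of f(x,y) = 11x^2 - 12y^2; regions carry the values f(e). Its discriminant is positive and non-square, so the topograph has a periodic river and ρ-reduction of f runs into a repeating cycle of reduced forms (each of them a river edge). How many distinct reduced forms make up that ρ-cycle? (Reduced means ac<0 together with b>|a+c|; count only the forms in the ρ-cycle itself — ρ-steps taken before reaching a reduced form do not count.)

D = 528, ⌊√D⌋ = 22
descent: ρ → (-12,0,11)
descent: ρ → (11,22,-1)  [lands on river]
river: ρ → (-1,22,11)
ρ-cycle length = 2 (tail of 2 descent steps not counted)

2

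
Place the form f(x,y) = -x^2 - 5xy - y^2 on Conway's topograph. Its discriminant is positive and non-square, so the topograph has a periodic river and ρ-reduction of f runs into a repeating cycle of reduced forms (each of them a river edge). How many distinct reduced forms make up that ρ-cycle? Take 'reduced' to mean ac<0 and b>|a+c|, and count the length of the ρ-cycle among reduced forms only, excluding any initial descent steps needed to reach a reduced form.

D = 21, ⌊√D⌋ = 4
descent: ρ → (-1,3,3)  [lands on river]
river: ρ → (3,3,-1)
ρ-cycle length = 2 (tail of 1 descent step not counted)

2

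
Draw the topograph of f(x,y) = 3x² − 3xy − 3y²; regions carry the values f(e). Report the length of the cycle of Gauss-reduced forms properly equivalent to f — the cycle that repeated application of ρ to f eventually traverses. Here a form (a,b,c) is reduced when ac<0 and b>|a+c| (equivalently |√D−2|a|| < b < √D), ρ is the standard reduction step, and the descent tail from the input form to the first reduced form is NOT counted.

D = 45, ⌊√D⌋ = 6
descent: ρ → (-3,3,3)  [lands on river]
river: ρ → (3,3,-3)
ρ-cycle length = 2 (tail of 1 descent step not counted)

2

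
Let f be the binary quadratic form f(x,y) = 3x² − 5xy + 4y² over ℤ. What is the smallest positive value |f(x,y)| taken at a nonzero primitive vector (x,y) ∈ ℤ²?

translate: b→1 (≡-5 mod 6), so (3,-5,4)→(3,1,2)
flip: (3,1,2)→(2,-1,3)
reduced (well bottom): (2,-1,3) with a≤c, −a<b≤a
well minimum = a = 2

2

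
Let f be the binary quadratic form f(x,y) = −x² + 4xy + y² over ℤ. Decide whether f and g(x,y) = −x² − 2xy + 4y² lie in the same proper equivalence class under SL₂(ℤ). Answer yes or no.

D₁ = 20, D₂ = 20
river cycle of f (length 2): (1, 4, -1), (-1, 4, 1)
river cycle of g (length 2): (-1, 4, 1), (1, 4, -1)
cycles coincide ⇒ equivalent

yes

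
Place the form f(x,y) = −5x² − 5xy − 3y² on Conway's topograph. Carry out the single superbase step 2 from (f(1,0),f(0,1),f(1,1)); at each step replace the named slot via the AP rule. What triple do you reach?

start (-5,-3,-13) = (f(1,0),f(0,1),f(1,1))
replace slot 2: 2·((-5)+(-13)) − (-3) = -33 → (-5,-33,-13)

-5,-33,-13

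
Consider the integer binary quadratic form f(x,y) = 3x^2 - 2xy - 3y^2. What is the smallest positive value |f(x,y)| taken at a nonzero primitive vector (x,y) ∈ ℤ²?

descent: ρ → (-3,2,3)  [lands on river]
river: ρ → (3,4,-2)
river: ρ → (-2,4,3)
river: ρ → (3,2,-3)
river: ρ → (-3,4,2)
river: ρ → (2,4,-3)
closes: descent 1, river 6
min |a| on river = 2

2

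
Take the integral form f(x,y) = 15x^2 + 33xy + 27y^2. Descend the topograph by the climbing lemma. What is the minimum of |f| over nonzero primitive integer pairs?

translate: b→3 (≡33 mod 30), so (15,33,27)→(15,3,9)
flip: (15,3,9)→(9,-3,15)
reduced (well bottom): (9,-3,15) with a≤c, −a<b≤a
well minimum = a = 9

9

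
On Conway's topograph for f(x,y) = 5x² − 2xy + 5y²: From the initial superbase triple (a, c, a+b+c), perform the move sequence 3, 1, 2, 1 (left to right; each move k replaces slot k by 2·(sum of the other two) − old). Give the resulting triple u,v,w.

start (5,5,8) = (f(1,0),f(0,1),f(1,1))
replace slot 3: 2·(5+5) − 8 = 12 → (5,5,12)
replace slot 1: 2·(5+12) − 5 = 29 → (29,5,12)
replace slot 2: 2·(29+12) − 5 = 77 → (29,77,12)
replace slot 1: 2·(77+12) − 29 = 149 → (149,77,12)

149,77,12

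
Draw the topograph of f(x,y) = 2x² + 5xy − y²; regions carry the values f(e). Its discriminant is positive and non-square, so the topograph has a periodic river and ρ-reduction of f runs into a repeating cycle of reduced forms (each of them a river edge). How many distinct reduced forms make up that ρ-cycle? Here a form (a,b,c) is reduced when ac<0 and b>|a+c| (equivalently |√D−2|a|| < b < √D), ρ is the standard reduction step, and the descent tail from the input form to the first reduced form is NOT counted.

D = 33, ⌊√D⌋ = 5
river: ρ → (-1,5,2)
river: ρ → (2,3,-3)
river: ρ → (-3,3,2)
river: ρ → (2,5,-1)
ρ-cycle length = 4 (tail of 0 descent steps not counted)

4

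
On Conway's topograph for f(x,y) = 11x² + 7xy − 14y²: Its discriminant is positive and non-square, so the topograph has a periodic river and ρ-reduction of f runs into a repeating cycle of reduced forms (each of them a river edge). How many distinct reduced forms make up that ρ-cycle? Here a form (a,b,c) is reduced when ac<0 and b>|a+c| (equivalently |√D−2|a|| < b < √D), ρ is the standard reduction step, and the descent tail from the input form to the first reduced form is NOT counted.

D = 665, ⌊√D⌋ = 25
river: ρ → (-14,21,4)
river: ρ → (4,19,-19)
river: ρ → (-19,19,4)
river: ρ → (4,21,-14)
river: ρ → (-14,7,11)
river: ρ → (11,15,-10)
river: ρ → (-10,25,1)
river: ρ → (1,25,-10)
river: ρ → (-10,15,11)
river: ρ → (11,7,-14)
ρ-cycle length = 10 (tail of 0 descent steps not counted)

10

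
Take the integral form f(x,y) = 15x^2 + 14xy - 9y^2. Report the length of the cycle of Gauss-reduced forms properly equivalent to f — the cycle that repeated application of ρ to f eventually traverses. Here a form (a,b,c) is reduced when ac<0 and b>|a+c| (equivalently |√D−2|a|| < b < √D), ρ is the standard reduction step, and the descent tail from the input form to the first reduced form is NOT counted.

D = 736, ⌊√D⌋ = 27
river: ρ → (-9,22,7)
river: ρ → (7,20,-12)
river: ρ → (-12,4,15)
river: ρ → (15,26,-1)
river: ρ → (-1,26,15)
river: ρ → (15,4,-12)
river: ρ → (-12,20,7)
river: ρ → (7,22,-9)
river: ρ → (-9,14,15)
river: ρ → (15,16,-8)
river: ρ → (-8,16,15)
river: ρ → (15,14,-9)
ρ-cycle length = 12 (tail of 0 descent steps not counted)

12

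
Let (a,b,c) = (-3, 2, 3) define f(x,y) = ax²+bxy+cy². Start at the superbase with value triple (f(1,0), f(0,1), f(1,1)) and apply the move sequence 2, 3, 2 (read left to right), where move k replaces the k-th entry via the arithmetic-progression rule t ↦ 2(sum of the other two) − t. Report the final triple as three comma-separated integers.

start (-3,3,2) = (f(1,0),f(0,1),f(1,1))
replace slot 2: 2·((-3)+2) − 3 = -5 → (-3,-5,2)
replace slot 3: 2·((-3)+(-5)) − 2 = -18 → (-3,-5,-18)
replace slot 2: 2·((-3)+(-18)) − (-5) = -37 → (-3,-37,-18)

-3,-37,-18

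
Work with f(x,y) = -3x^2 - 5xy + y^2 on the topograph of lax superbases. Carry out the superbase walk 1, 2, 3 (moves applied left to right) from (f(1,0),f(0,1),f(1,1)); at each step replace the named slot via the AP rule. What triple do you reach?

start (-3,1,-7) = (f(1,0),f(0,1),f(1,1))
replace slot 1: 2·(1+(-7)) − (-3) = -9 → (-9,1,-7)
replace slot 2: 2·((-9)+(-7)) − 1 = -33 → (-9,-33,-7)
replace slot 3: 2·((-9)+(-33)) − (-7) = -77 → (-9,-33,-77)

-9,-33,-77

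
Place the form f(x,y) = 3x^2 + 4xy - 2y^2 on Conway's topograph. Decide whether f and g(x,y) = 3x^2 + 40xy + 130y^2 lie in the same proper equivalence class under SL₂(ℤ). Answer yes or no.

D₁ = 40, D₂ = 40
river cycle of f (length 6): (-2, 4, 3), (3, 2, -3), (-3, 4, 2), (2, 4, -3), (-3, 2, 3), (3, 4, -2)
river cycle of g (length 6): (3, 4, -2), (-2, 4, 3), (3, 2, -3), (-3, 4, 2), (2, 4, -3), (-3, 2, 3)
cycles coincide ⇒ equivalent

yes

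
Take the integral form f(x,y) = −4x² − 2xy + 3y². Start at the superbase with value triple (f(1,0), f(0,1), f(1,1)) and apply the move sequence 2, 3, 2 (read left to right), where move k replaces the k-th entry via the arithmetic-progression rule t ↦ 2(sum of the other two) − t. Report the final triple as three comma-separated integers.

start (-4,3,-3) = (f(1,0),f(0,1),f(1,1))
replace slot 2: 2·((-4)+(-3)) − 3 = -17 → (-4,-17,-3)
replace slot 3: 2·((-4)+(-17)) − (-3) = -39 → (-4,-17,-39)
replace slot 2: 2·((-4)+(-39)) − (-17) = -69 → (-4,-69,-39)

-4,-69,-39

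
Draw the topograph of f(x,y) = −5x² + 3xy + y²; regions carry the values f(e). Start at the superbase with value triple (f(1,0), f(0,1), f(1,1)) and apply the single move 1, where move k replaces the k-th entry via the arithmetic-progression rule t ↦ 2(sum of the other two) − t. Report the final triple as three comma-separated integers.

start (-5,1,-1) = (f(1,0),f(0,1),f(1,1))
replace slot 1: 2·(1+(-1)) − (-5) = 5 → (5,1,-1)

5,1,-1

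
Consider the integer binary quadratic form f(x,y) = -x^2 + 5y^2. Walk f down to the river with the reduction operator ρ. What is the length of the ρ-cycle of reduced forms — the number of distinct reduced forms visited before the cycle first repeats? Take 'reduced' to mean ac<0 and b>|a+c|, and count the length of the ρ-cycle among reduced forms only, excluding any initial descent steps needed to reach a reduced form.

D = 20, ⌊√D⌋ = 4
descent: ρ → (5,0,-1)
descent: ρ → (-1,4,1)  [lands on river]
river: ρ → (1,4,-1)
ρ-cycle length = 2 (tail of 2 descent steps not counted)

2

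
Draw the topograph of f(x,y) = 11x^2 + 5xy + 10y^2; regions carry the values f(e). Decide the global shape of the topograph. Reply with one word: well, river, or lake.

D = b²−4ac = 5² − 4·11·10 = -415
D < 0 ⇒ definite ⇒ every region one sign ⇒ single well

well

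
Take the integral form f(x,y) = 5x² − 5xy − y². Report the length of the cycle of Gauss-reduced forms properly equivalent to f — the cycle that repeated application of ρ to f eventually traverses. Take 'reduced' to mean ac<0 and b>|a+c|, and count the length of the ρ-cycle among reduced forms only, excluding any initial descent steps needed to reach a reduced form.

D = 45, ⌊√D⌋ = 6
descent: ρ → (-1,5,5)  [lands on river]
river: ρ → (5,5,-1)
ρ-cycle length = 2 (tail of 1 descent step not counted)

2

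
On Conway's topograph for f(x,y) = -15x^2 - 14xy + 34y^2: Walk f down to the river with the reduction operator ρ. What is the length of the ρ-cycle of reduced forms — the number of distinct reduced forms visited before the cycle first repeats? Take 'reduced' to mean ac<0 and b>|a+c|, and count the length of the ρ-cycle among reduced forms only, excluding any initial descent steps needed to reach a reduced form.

D = 2236, ⌊√D⌋ = 47
descent: ρ → (34,14,-15)
descent: ρ → (-15,46,2)  [lands on river]
river: ρ → (2,46,-15)
river: ρ → (-15,44,5)
river: ρ → (5,46,-6)
river: ρ → (-6,38,33)
river: ρ → (33,28,-11)
river: ρ → (-11,38,18)
river: ρ → (18,34,-15)
river: ρ → (-15,26,26)
river: ρ → (26,26,-15)
river: ρ → (-15,34,18)
river: ρ → (18,38,-11)
river: ρ → (-11,28,33)
river: ρ → (33,38,-6)
river: ρ → (-6,46,5)
river: ρ → (5,44,-15)
ρ-cycle length = 16 (tail of 2 descent steps not counted)

16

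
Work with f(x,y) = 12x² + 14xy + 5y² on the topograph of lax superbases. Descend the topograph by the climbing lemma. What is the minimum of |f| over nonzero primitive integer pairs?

translate: b→-10 (≡14 mod 24), so (12,14,5)→(12,-10,3)
flip: (12,-10,3)→(3,10,12)
translate: b→-2 (≡10 mod 6), so (3,10,12)→(3,-2,4)
reduced (well bottom): (3,-2,4) with a≤c, −a<b≤a
well minimum = a = 3

3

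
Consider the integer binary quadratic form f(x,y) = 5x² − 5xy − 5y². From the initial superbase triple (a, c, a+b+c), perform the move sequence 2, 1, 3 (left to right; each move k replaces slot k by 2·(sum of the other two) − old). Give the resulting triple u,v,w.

start (5,-5,-5) = (f(1,0),f(0,1),f(1,1))
replace slot 2: 2·(5+(-5)) − (-5) = 5 → (5,5,-5)
replace slot 1: 2·(5+(-5)) − 5 = -5 → (-5,5,-5)
replace slot 3: 2·((-5)+5) − (-5) = 5 → (-5,5,5)

-5,5,5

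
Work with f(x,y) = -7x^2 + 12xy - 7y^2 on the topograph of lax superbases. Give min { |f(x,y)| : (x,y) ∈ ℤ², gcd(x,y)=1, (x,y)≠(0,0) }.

translate: b→2 (≡-12 mod 14), so (7,-12,7)→(7,2,2)
flip: (7,2,2)→(2,-2,7)
translate: b→2 (≡-2 mod 4), so (2,-2,7)→(2,2,7)
reduced (well bottom): (2,2,7) with a≤c, −a<b≤a
well minimum |f| = |-2| = 2 (negative-definite)

2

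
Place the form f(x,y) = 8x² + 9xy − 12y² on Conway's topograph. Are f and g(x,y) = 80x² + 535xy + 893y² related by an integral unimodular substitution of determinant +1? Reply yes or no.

D₁ = 465, D₂ = 465
river cycle of f (length 10): (-12, 15, 5), (5, 15, -12), (-12, 9, 8), (8, 7, -13), (-13, 19, 2), (2, 21, -3), (-3, 21, 2), (2, 19, -13), (-13, 7, 8), (8, 9, -12)
river cycle of g (length 10): (8, 9, -12), (-12, 15, 5), (5, 15, -12), (-12, 9, 8), (8, 7, -13), (-13, 19, 2), (2, 21, -3), (-3, 21, 2), (2, 19, -13), (-13, 7, 8)
cycles coincide ⇒ equivalent

yes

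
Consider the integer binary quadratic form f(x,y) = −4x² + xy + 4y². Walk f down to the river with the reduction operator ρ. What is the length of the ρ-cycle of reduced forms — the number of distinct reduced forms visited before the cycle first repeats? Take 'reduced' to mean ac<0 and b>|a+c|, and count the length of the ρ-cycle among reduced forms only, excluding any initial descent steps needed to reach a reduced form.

D = 65, ⌊√D⌋ = 8
river: ρ → (4,7,-1)
river: ρ → (-1,7,4)
river: ρ → (4,1,-4)
river: ρ → (-4,7,1)
river: ρ → (1,7,-4)
river: ρ → (-4,1,4)
ρ-cycle length = 6 (tail of 0 descent steps not counted)

6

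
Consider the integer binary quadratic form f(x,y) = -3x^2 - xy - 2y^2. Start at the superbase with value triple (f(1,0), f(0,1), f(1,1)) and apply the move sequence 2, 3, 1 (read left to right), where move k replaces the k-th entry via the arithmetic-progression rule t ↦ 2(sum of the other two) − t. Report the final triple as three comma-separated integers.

start (-3,-2,-6) = (f(1,0),f(0,1),f(1,1))
replace slot 2: 2·((-3)+(-6)) − (-2) = -16 → (-3,-16,-6)
replace slot 3: 2·((-3)+(-16)) − (-6) = -32 → (-3,-16,-32)
replace slot 1: 2·((-16)+(-32)) − (-3) = -93 → (-93,-16,-32)

-93,-16,-32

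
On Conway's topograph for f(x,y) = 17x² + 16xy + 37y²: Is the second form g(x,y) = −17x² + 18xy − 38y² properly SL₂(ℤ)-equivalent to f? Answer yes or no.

D₁ = -2260, D₂ = -2260
f: reduced (well bottom): (17,16,37) with a≤c, −a<b≤a
g is negative-definite; reduce −g:
−g: translate: b→16 (≡-18 mod 34), so (17,-18,38)→(17,16,37)
−g: reduced (well bottom): (17,16,37) with a≤c, −a<b≤a
flip sign back: reduced form of g is (-17,-16,-37)
reduced forms (17, 16, 37) vs (-17, -16, -37) ⇒ inequivalent

no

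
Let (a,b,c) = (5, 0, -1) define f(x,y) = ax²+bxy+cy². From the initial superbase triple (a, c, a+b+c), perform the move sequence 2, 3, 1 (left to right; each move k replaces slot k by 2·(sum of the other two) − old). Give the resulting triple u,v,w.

start (5,-1,4) = (f(1,0),f(0,1),f(1,1))
replace slot 2: 2·(5+4) − (-1) = 19 → (5,19,4)
replace slot 3: 2·(5+19) − 4 = 44 → (5,19,44)
replace slot 1: 2·(19+44) − 5 = 121 → (121,19,44)

121,19,44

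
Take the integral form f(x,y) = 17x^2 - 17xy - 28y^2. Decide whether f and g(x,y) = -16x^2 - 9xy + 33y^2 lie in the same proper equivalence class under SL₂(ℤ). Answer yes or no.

D₁ = 2193, D₂ = 2193
river cycle of f (length 26): (-28, 17, 17), (17, 17, -28), (-28, 39, 6), (6, 45, -7), (-7, 39, 24), (24, 9, -22), (-22, 35, 11), (11, 31, -28), (-28, 25, 14), (14, 31, -22), … (16 more)
river cycle of g (length 20): (-16, 23, 26), (26, 29, -13), (-13, 23, 32), (32, 41, -4), (-4, 39, 42), (42, 45, -1), (-1, 45, 42), (42, 39, -4), (-4, 41, 32), (32, 23, -13), … (10 more)
cycles differ ⇒ inequivalent

no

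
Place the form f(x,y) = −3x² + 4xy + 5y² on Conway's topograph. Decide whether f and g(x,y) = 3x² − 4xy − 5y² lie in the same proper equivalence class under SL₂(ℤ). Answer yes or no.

D₁ = 76, D₂ = 76
river cycle of f (length 6): (5, 6, -2), (-2, 6, 5), (5, 4, -3), (-3, 8, 1), (1, 8, -3), (-3, 4, 5)
river cycle of g (length 6): (-5, 4, 3), (3, 8, -1), (-1, 8, 3), (3, 4, -5), (-5, 6, 2), (2, 6, -5)
cycles differ ⇒ inequivalent

no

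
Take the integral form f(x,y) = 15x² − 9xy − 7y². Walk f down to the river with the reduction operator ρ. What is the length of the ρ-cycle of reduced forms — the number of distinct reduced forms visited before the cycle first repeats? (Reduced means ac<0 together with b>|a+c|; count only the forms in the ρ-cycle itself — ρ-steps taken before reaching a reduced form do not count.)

D = 501, ⌊√D⌋ = 22
descent: ρ → (-7,9,15)  [lands on river]
river: ρ → (15,21,-1)
river: ρ → (-1,21,15)
river: ρ → (15,9,-7)
river: ρ → (-7,19,5)
river: ρ → (5,21,-3)
river: ρ → (-3,21,5)
river: ρ → (5,19,-7)
ρ-cycle length = 8 (tail of 1 descent step not counted)

8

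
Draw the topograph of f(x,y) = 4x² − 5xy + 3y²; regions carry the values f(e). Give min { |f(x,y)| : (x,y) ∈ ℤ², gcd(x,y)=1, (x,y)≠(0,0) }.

translate: b→3 (≡-5 mod 8), so (4,-5,3)→(4,3,2)
flip: (4,3,2)→(2,-3,4)
translate: b→1 (≡-3 mod 4), so (2,-3,4)→(2,1,3)
reduced (well bottom): (2,1,3) with a≤c, −a<b≤a
well minimum = a = 2

2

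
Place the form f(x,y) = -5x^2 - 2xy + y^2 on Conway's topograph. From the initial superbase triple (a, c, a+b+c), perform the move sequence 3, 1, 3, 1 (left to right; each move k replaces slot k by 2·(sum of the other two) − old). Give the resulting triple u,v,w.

start (-5,1,-6) = (f(1,0),f(0,1),f(1,1))
replace slot 3: 2·((-5)+1) − (-6) = -2 → (-5,1,-2)
replace slot 1: 2·(1+(-2)) − (-5) = 3 → (3,1,-2)
replace slot 3: 2·(3+1) − (-2) = 10 → (3,1,10)
replace slot 1: 2·(1+10) − 3 = 19 → (19,1,10)

19,1,10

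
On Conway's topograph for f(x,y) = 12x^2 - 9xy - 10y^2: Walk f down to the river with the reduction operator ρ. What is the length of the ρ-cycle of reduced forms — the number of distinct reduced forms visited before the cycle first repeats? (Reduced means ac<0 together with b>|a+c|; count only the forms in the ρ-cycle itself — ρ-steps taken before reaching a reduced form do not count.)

D = 561, ⌊√D⌋ = 23
descent: ρ → (-10,9,12)  [lands on river]
river: ρ → (12,15,-7)
river: ρ → (-7,13,14)
river: ρ → (14,15,-6)
river: ρ → (-6,21,5)
river: ρ → (5,19,-10)
river: ρ → (-10,21,3)
river: ρ → (3,21,-10)
river: ρ → (-10,19,5)
river: ρ → (5,21,-6)
river: ρ → (-6,15,14)
river: ρ → (14,13,-7)
river: ρ → (-7,15,12)
river: ρ → (12,9,-10)
river: ρ → (-10,11,11)
river: ρ → (11,11,-10)
ρ-cycle length = 16 (tail of 1 descent step not counted)

16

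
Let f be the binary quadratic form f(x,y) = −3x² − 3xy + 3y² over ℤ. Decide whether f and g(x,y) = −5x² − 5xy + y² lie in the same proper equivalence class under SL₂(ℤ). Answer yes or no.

D₁ = 45, D₂ = 45
river cycle of f (length 2): (3, 3, -3), (-3, 3, 3)
river cycle of g (length 2): (1, 5, -5), (-5, 5, 1)
cycles differ ⇒ inequivalent

no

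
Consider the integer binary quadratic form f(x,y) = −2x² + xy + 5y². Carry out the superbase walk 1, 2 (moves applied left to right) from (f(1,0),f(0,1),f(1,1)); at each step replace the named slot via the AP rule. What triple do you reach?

start (-2,5,4) = (f(1,0),f(0,1),f(1,1))
replace slot 1: 2·(5+4) − (-2) = 20 → (20,5,4)
replace slot 2: 2·(20+4) − 5 = 43 → (20,43,4)

20,43,4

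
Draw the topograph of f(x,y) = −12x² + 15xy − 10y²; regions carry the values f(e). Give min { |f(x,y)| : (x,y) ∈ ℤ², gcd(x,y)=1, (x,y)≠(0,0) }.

translate: b→9 (≡-15 mod 24), so (12,-15,10)→(12,9,7)
flip: (12,9,7)→(7,-9,12)
translate: b→5 (≡-9 mod 14), so (7,-9,12)→(7,5,10)
reduced (well bottom): (7,5,10) with a≤c, −a<b≤a
well minimum |f| = |-7| = 7 (negative-definite)

7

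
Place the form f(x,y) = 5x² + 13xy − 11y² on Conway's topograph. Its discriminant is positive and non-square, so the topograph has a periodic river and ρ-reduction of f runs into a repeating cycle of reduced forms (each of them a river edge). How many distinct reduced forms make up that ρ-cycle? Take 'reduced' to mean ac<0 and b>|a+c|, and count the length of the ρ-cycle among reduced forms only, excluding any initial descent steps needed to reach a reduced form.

D = 389, ⌊√D⌋ = 19
river: ρ → (-11,9,7)
river: ρ → (7,19,-1)
river: ρ → (-1,19,7)
river: ρ → (7,9,-11)
river: ρ → (-11,13,5)
river: ρ → (5,17,-5)
river: ρ → (-5,13,11)
river: ρ → (11,9,-7)
river: ρ → (-7,19,1)
river: ρ → (1,19,-7)
river: ρ → (-7,9,11)
river: ρ → (11,13,-5)
river: ρ → (-5,17,5)
river: ρ → (5,13,-11)
ρ-cycle length = 14 (tail of 0 descent steps not counted)

14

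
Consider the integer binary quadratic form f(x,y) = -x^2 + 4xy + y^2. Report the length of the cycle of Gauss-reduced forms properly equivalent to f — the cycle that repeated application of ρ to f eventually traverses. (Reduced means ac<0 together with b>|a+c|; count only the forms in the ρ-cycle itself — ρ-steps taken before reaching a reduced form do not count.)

D = 20, ⌊√D⌋ = 4
river: ρ → (1,4,-1)
river: ρ → (-1,4,1)
ρ-cycle length = 2 (tail of 0 descent steps not counted)

2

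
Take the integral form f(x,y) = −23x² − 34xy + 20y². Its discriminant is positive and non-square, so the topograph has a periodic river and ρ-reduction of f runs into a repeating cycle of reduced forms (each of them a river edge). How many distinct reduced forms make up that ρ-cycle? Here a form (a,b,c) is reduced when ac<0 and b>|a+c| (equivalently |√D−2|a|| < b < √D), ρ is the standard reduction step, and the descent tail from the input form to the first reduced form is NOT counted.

D = 2996, ⌊√D⌋ = 54
descent: ρ → (20,34,-23)  [lands on river]
river: ρ → (-23,12,31)
river: ρ → (31,50,-4)
river: ρ → (-4,54,5)
river: ρ → (5,46,-44)
river: ρ → (-44,42,7)
river: ρ → (7,42,-44)
river: ρ → (-44,46,5)
river: ρ → (5,54,-4)
river: ρ → (-4,50,31)
river: ρ → (31,12,-23)
river: ρ → (-23,34,20)
river: ρ → (20,46,-11)
river: ρ → (-11,42,28)
river: ρ → (28,14,-25)
river: ρ → (-25,36,17)
river: ρ → (17,32,-29)
river: ρ → (-29,26,20)
river: ρ → (20,54,-1)
river: ρ → (-1,54,20)
river: ρ → (20,26,-29)
river: ρ → (-29,32,17)
river: ρ → (17,36,-25)
river: ρ → (-25,14,28)
river: ρ → (28,42,-11)
river: ρ → (-11,46,20)
ρ-cycle length = 26 (tail of 1 descent step not counted)

26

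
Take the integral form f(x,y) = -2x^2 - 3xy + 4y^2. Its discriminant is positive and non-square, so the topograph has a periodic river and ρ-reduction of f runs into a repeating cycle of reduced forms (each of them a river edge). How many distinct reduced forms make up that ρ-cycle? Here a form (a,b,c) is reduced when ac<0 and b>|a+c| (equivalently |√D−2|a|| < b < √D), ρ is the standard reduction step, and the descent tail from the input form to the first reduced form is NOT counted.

D = 41, ⌊√D⌋ = 6
descent: ρ → (4,3,-2)  [lands on river]
river: ρ → (-2,5,2)
river: ρ → (2,3,-4)
river: ρ → (-4,5,1)
river: ρ → (1,5,-4)
river: ρ → (-4,3,2)
river: ρ → (2,5,-2)
river: ρ → (-2,3,4)
river: ρ → (4,5,-1)
river: ρ → (-1,5,4)
ρ-cycle length = 10 (tail of 1 descent step not counted)

10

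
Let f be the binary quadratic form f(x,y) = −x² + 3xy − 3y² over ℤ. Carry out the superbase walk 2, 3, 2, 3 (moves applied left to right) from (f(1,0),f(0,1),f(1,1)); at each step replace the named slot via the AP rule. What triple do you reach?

start (-1,-3,-1) = (f(1,0),f(0,1),f(1,1))
replace slot 2: 2·((-1)+(-1)) − (-3) = -1 → (-1,-1,-1)
replace slot 3: 2·((-1)+(-1)) − (-1) = -3 → (-1,-1,-3)
replace slot 2: 2·((-1)+(-3)) − (-1) = -7 → (-1,-7,-3)
replace slot 3: 2·((-1)+(-7)) − (-3) = -13 → (-1,-7,-13)

-1,-7,-13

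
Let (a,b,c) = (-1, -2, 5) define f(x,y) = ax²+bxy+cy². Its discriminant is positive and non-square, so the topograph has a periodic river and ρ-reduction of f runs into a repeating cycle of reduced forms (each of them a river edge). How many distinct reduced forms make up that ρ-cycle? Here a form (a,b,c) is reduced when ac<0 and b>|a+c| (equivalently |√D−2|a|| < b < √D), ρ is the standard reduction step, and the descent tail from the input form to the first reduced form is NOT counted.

D = 24, ⌊√D⌋ = 4
descent: ρ → (5,2,-1)
descent: ρ → (-1,4,2)  [lands on river]
river: ρ → (2,4,-1)
ρ-cycle length = 2 (tail of 2 descent steps not counted)

2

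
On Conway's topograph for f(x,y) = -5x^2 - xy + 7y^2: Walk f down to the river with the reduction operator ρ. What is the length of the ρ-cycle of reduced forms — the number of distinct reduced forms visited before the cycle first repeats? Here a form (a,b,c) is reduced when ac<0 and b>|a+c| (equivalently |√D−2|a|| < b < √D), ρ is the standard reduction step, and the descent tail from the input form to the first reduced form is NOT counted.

D = 141, ⌊√D⌋ = 11
descent: ρ → (7,1,-5)
descent: ρ → (-5,9,3)  [lands on river]
river: ρ → (3,9,-5)
river: ρ → (-5,11,1)
river: ρ → (1,11,-5)
ρ-cycle length = 4 (tail of 2 descent steps not counted)

4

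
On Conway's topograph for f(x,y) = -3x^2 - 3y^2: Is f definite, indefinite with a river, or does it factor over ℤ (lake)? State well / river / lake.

D = b²−4ac = 0² − 4·(-3)·(-3) = -36
D < 0 ⇒ definite ⇒ every region one sign ⇒ single well

well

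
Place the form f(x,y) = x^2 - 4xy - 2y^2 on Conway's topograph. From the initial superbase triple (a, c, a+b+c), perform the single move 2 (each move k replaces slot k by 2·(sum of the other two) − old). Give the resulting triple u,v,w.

start (1,-2,-5) = (f(1,0),f(0,1),f(1,1))
replace slot 2: 2·(1+(-5)) − (-2) = -6 → (1,-6,-5)

1,-6,-5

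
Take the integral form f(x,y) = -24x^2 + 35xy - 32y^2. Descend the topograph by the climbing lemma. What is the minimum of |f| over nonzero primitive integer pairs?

translate: b→13 (≡-35 mod 48), so (24,-35,32)→(24,13,21)
flip: (24,13,21)→(21,-13,24)
reduced (well bottom): (21,-13,24) with a≤c, −a<b≤a
well minimum |f| = |-21| = 21 (negative-definite)

21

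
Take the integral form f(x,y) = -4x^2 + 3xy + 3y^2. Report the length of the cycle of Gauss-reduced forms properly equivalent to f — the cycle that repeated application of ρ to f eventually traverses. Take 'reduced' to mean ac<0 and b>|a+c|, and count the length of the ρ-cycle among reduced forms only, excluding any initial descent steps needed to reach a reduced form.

D = 57, ⌊√D⌋ = 7
river: ρ → (3,3,-4)
river: ρ → (-4,5,2)
river: ρ → (2,7,-1)
river: ρ → (-1,7,2)
river: ρ → (2,5,-4)
river: ρ → (-4,3,3)
ρ-cycle length = 6 (tail of 0 descent steps not counted)

6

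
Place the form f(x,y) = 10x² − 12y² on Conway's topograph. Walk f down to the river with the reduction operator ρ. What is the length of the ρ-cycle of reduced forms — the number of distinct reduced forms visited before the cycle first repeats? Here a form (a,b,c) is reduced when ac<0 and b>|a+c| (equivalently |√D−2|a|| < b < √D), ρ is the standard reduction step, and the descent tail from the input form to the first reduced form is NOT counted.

D = 480, ⌊√D⌋ = 21
descent: ρ → (-12,0,10)
descent: ρ → (10,20,-2)  [lands on river]
river: ρ → (-2,20,10)
ρ-cycle length = 2 (tail of 2 descent steps not counted)

2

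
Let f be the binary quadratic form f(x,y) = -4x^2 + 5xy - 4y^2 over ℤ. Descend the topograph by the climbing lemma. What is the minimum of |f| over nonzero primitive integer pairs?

translate: b→3 (≡-5 mod 8), so (4,-5,4)→(4,3,3)
flip: (4,3,3)→(3,-3,4)
translate: b→3 (≡-3 mod 6), so (3,-3,4)→(3,3,4)
reduced (well bottom): (3,3,4) with a≤c, −a<b≤a
well minimum |f| = |-3| = 3 (negative-definite)

3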